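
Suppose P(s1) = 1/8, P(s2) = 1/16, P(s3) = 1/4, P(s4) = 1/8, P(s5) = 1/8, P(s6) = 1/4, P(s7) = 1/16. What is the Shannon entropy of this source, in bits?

Each probability is a power of 1/2, so log₂(1/p) is an integer.
H = Σ p·log₂(1/p) = 1/8·3 + 1/16·4 + 1/4·2 + 1/8·3 + 1/8·3 + 1/4·2 + 1/16·4 = 2.625 bits.

2.625 bits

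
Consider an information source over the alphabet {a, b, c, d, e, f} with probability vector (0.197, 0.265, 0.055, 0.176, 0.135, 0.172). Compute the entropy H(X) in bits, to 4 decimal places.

H = −Σ pᵢ log₂ pᵢ.
−0.197·log₂(0.197) = 0.4617
−0.265·log₂(0.265) = 0.5077
−0.055·log₂(0.055) = 0.2301
−0.176·log₂(0.176) = 0.4411
−0.135·log₂(0.135) = 0.3900
−0.172·log₂(0.172) = 0.4368
Sum ≈ 2.4675 → 2.4675 bits.

2.4675 bits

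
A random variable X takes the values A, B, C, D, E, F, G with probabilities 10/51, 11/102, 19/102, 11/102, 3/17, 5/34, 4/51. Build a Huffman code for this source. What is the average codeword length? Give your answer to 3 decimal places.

Repeatedly combine the two least-probable nodes; the expected code length is the sum of the merged weights.
merge 4/51 + 11/102 → 19/102
merge 11/102 + 5/34 → 13/51
merge 3/17 + 19/102 → 37/102
merge 19/102 + 10/51 → 13/34
merge 13/51 + 37/102 → 21/34
merge 13/34 + 21/34 → 1
L = 19/102 + 13/51 + 37/102 + 13/34 + 21/34 + 1 = 143/51 ≈ 2.804 bits/symbol.

2.804 bits/symbol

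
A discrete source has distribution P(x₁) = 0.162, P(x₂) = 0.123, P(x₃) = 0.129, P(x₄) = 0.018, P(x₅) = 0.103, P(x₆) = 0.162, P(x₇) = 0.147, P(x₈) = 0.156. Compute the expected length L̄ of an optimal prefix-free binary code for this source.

Repeatedly combine the two least-probable nodes; the expected code length is the sum of the merged weights.
merge 9/500 + 103/1000 → 121/1000
merge 121/1000 + 123/1000 → 61/250
merge 129/1000 + 147/1000 → 69/250
merge 39/250 + 81/500 → 159/500
merge 81/500 + 61/250 → 203/500
merge 69/250 + 159/500 → 297/500
merge 203/500 + 297/500 → 1
L = 121/1000 + 61/250 + 69/250 + 159/500 + 203/500 + 297/500 + 1 = 2959/1000 = 2.959 bits/symbol.

2.959 bits/symbol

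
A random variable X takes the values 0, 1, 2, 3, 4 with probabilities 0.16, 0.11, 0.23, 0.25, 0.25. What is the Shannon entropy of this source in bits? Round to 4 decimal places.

2.2610 bits

H = −Σ pᵢ log₂ pᵢ.
−0.16·log₂(0.16) = 0.4230
−0.11·log₂(0.11) = 0.3503
−0.23·log₂(0.23) = 0.4877
−0.25·log₂(0.25) = 0.5000
−0.25·log₂(0.25) = 0.5000
Sum ≈ 2.2610 → 2.2610 bits.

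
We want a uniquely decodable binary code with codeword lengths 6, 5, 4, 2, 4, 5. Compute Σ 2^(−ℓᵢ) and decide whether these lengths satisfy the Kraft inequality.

0.453125; yes

With common denominator 2^6 = 64: Σ 2^(−ℓᵢ) = 1/64 + 2/64 + 4/64 + 16/64 + 4/64 + 2/64 = 29/64 = 0.453125.
Kraft's inequality requires Σ ≤ 1; here Σ = 0.453125 ≤ 1, so such a prefix code exists.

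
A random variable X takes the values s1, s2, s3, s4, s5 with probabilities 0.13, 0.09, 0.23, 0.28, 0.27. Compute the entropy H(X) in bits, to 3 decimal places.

2.207 bits

H = −Σ pᵢ log₂ pᵢ.
−0.13·log₂(0.13) = 0.3826
−0.09·log₂(0.09) = 0.3127
−0.23·log₂(0.23) = 0.4877
−0.28·log₂(0.28) = 0.5142
−0.27·log₂(0.27) = 0.5100
Sum ≈ 2.2072 → 2.207 bits.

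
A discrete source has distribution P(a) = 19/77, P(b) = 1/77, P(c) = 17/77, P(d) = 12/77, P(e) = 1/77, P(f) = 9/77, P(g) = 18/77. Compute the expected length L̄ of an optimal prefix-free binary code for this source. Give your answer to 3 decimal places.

Repeatedly combine the two least-probable nodes; the expected code length is the sum of the merged weights.
merge 1/77 + 1/77 → 2/77
merge 2/77 + 9/77 → 1/7
merge 1/7 + 12/77 → 23/77
merge 17/77 + 18/77 → 5/11
merge 19/77 + 23/77 → 6/11
merge 5/11 + 6/11 → 1
L = 2/77 + 1/7 + 23/77 + 5/11 + 6/11 + 1 = 190/77 ≈ 2.468 bits/symbol.

2.468 bits/symbol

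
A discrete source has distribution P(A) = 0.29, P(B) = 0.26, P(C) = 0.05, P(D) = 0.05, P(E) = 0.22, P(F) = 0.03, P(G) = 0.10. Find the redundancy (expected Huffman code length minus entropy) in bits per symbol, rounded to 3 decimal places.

Entropy H = −Σ p log₂ p ≈ 2.4199 bits.
Huffman merges: 3/100+1/20→2/25; 1/20+2/25→13/100; 1/10+13/100→23/100; 11/50+23/100→9/20; 13/50+29/100→11/20; 9/20+11/20→1. L = 61/25 ≈ 2.4400.
L − H = 2.4400 − 2.4199 = 0.020 bits.

0.020 bits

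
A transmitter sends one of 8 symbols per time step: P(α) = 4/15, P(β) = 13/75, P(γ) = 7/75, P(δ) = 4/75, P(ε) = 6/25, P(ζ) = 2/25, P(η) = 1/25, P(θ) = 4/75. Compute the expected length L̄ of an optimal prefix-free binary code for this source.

2.72 bits/symbol

Repeatedly combine the two least-probable nodes; the expected code length is the sum of the merged weights.
merge 1/25 + 4/75 → 7/75
merge 4/75 + 2/25 → 2/15
merge 7/75 + 7/75 → 14/75
merge 2/15 + 13/75 → 23/75
merge 14/75 + 6/25 → 32/75
merge 4/15 + 23/75 → 43/75
merge 32/75 + 43/75 → 1
L = 7/75 + 2/15 + 14/75 + 23/75 + 32/75 + 43/75 + 1 = 68/25 = 2.72 bits/symbol.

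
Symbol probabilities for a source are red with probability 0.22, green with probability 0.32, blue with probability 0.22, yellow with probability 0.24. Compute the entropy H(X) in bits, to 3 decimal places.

H = −Σ pᵢ log₂ pᵢ.
−0.22·log₂(0.22) = 0.4806
−0.32·log₂(0.32) = 0.5260
−0.22·log₂(0.22) = 0.4806
−0.24·log₂(0.24) = 0.4941
Sum ≈ 1.9813 → 1.981 bits.

1.981 bits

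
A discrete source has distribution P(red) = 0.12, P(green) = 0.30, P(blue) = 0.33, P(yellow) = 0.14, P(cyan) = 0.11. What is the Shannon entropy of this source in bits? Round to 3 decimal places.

H = −Σ pᵢ log₂ pᵢ.
−0.12·log₂(0.12) = 0.3671
−0.30·log₂(0.30) = 0.5211
−0.33·log₂(0.33) = 0.5278
−0.14·log₂(0.14) = 0.3971
−0.11·log₂(0.11) = 0.3503
Sum ≈ 2.1634 → 2.163 bits.

2.163 bits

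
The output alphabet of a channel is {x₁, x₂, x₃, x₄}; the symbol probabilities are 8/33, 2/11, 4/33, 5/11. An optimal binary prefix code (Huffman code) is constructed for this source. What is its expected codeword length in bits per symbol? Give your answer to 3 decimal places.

1.848 bits/symbol

Repeatedly combine the two least-probable nodes; the expected code length is the sum of the merged weights.
merge 4/33 + 2/11 → 10/33
merge 8/33 + 10/33 → 6/11
merge 5/11 + 6/11 → 1
L = 10/33 + 6/11 + 1 = 61/33 ≈ 1.848 bits/symbol.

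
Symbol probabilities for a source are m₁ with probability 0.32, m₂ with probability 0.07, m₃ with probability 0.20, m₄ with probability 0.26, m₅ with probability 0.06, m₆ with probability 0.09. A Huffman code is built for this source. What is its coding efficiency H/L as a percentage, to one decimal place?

Entropy H = −Σ p log₂ p ≈ 2.3205 bits.
Huffman merges: 3/50+7/100→13/100; 9/100+13/100→11/50; 1/5+11/50→21/50; 13/50+8/25→29/50; 21/50+29/50→1. L = 47/20 ≈ 2.3500.
Efficiency = H/L = 2.3205/2.3500 = 98.7%.

98.7%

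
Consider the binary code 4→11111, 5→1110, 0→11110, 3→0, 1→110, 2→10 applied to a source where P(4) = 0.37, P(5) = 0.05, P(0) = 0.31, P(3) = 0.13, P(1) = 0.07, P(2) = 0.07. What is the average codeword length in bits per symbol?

L̄ = Σ pᵢ·ℓᵢ = 0.37·5 + 0.05·4 + 0.31·5 + 0.13·1 + 0.07·3 + 0.07·2 = 4.08 bits/symbol.

4.08 bits/symbol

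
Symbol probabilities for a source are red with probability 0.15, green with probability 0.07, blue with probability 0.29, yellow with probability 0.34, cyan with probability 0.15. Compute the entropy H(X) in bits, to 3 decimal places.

2.137 bits

H = −Σ pᵢ log₂ pᵢ.
−0.15·log₂(0.15) = 0.4105
−0.07·log₂(0.07) = 0.2686
−0.29·log₂(0.29) = 0.5179
−0.34·log₂(0.34) = 0.5292
−0.15·log₂(0.15) = 0.4105
Sum ≈ 2.1367 → 2.137 bits.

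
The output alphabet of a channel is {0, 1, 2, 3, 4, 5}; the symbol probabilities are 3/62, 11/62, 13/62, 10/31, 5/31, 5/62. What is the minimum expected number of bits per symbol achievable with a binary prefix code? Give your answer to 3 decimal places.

2.419 bits/symbol

Repeatedly combine the two least-probable nodes; the expected code length is the sum of the merged weights.
merge 3/62 + 5/62 → 4/31
merge 4/31 + 5/31 → 9/31
merge 11/62 + 13/62 → 12/31
merge 9/31 + 10/31 → 19/31
merge 12/31 + 19/31 → 1
L = 4/31 + 9/31 + 12/31 + 19/31 + 1 = 75/31 ≈ 2.419 bits/symbol.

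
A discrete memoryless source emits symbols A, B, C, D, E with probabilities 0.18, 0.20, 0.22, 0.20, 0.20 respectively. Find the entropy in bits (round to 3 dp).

H = −Σ pᵢ log₂ pᵢ.
−0.18·log₂(0.18) = 0.4453
−0.20·log₂(0.20) = 0.4644
−0.22·log₂(0.22) = 0.4806
−0.20·log₂(0.20) = 0.4644
−0.20·log₂(0.20) = 0.4644
Sum ≈ 2.3190 → 2.319 bits.

2.319 bits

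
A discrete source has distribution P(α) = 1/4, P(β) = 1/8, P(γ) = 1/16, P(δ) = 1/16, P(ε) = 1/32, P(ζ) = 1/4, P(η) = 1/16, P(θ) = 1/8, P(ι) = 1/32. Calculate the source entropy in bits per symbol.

Each probability is a power of 1/2, so log₂(1/p) is an integer.
H = Σ p·log₂(1/p) = 1/4·2 + 1/8·3 + 1/16·4 + 1/16·4 + 1/32·5 + 1/4·2 + 1/16·4 + 1/8·3 + 1/32·5 = 2.8125 bits.

2.8125 bits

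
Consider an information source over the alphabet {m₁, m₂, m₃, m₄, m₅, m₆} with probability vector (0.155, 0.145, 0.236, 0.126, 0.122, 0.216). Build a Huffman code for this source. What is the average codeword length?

2.548 bits/symbol

Repeatedly combine the two least-probable nodes; the expected code length is the sum of the merged weights.
merge 61/500 + 63/500 → 31/125
merge 29/200 + 31/200 → 3/10
merge 27/125 + 59/250 → 113/250
merge 31/125 + 3/10 → 137/250
merge 113/250 + 137/250 → 1
L = 31/125 + 3/10 + 113/250 + 137/250 + 1 = 637/250 = 2.548 bits/symbol.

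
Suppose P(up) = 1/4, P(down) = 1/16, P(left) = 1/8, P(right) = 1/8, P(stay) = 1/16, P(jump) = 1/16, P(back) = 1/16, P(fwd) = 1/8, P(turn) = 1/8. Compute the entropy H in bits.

Each probability is a power of 1/2, so log₂(1/p) is an integer.
H = Σ p·log₂(1/p) = 1/4·2 + 1/16·4 + 1/8·3 + 1/8·3 + 1/16·4 + 1/16·4 + 1/16·4 + 1/8·3 + 1/8·3 = 3 bits.

3 bits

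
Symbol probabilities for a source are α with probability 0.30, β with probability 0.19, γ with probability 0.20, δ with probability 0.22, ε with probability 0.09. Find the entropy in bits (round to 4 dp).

H = −Σ pᵢ log₂ pᵢ.
−0.30·log₂(0.30) = 0.5211
−0.19·log₂(0.19) = 0.4552
−0.20·log₂(0.20) = 0.4644
−0.22·log₂(0.22) = 0.4806
−0.09·log₂(0.09) = 0.3127
Sum ≈ 2.2339 → 2.2339 bits.

2.2339 bits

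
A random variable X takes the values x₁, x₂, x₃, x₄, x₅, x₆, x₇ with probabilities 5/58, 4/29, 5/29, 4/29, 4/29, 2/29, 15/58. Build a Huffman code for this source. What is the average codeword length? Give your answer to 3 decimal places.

2.724 bits/symbol

Repeatedly combine the two least-probable nodes; the expected code length is the sum of the merged weights.
merge 2/29 + 5/58 → 9/58
merge 4/29 + 4/29 → 8/29
merge 4/29 + 9/58 → 17/58
merge 5/29 + 15/58 → 25/58
merge 8/29 + 17/58 → 33/58
merge 25/58 + 33/58 → 1
L = 9/58 + 8/29 + 17/58 + 25/58 + 33/58 + 1 = 79/29 ≈ 2.724 bits/symbol.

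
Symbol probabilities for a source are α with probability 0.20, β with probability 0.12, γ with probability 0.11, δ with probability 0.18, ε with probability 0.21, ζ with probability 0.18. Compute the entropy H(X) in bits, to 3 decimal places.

2.545 bits

H = −Σ pᵢ log₂ pᵢ.
−0.20·log₂(0.20) = 0.4644
−0.12·log₂(0.12) = 0.3671
−0.11·log₂(0.11) = 0.3503
−0.18·log₂(0.18) = 0.4453
−0.21·log₂(0.21) = 0.4728
−0.18·log₂(0.18) = 0.4453
Sum ≈ 2.5452 → 2.545 bits.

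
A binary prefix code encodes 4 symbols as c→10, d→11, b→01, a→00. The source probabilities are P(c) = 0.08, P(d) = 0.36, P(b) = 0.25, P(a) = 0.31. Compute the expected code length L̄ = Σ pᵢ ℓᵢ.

2 bits/symbol

L̄ = Σ pᵢ·ℓᵢ = 0.08·2 + 0.36·2 + 0.25·2 + 0.31·2 = 2 bits/symbol.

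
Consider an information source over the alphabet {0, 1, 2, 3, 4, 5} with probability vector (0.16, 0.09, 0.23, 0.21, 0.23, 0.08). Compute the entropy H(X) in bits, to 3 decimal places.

H = −Σ pᵢ log₂ pᵢ.
−0.16·log₂(0.16) = 0.4230
−0.09·log₂(0.09) = 0.3127
−0.23·log₂(0.23) = 0.4877
−0.21·log₂(0.21) = 0.4728
−0.23·log₂(0.23) = 0.4877
−0.08·log₂(0.08) = 0.2915
Sum ≈ 2.4753 → 2.475 bits.

2.475 bits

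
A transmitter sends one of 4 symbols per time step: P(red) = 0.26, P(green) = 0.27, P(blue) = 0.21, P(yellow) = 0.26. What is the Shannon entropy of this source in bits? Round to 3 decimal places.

1.993 bits

H = −Σ pᵢ log₂ pᵢ.
−0.26·log₂(0.26) = 0.5053
−0.27·log₂(0.27) = 0.5100
−0.21·log₂(0.21) = 0.4728
−0.26·log₂(0.26) = 0.5053
Sum ≈ 1.9934 → 1.993 bits.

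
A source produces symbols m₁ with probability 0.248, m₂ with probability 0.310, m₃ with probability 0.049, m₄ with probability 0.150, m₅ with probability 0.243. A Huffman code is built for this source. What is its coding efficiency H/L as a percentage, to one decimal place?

Entropy H = −Σ p log₂ p ≈ 2.1424 bits.
Huffman merges: 49/1000+3/20→199/1000; 199/1000+243/1000→221/500; 31/125+31/100→279/500; 221/500+279/500→1. L = 2199/1000 ≈ 2.1990.
Efficiency = H/L = 2.1424/2.1990 = 97.4%.

97.4%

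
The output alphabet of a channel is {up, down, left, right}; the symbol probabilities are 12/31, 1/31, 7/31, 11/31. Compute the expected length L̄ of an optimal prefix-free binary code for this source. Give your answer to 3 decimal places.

Repeatedly combine the two least-probable nodes; the expected code length is the sum of the merged weights.
merge 1/31 + 7/31 → 8/31
merge 8/31 + 11/31 → 19/31
merge 12/31 + 19/31 → 1
L = 8/31 + 19/31 + 1 = 58/31 ≈ 1.871 bits/symbol.

1.871 bits/symbol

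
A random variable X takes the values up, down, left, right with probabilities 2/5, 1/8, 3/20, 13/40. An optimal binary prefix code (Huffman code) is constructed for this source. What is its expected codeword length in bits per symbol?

1.875 bits/symbol

Repeatedly combine the two least-probable nodes; the expected code length is the sum of the merged weights.
merge 1/8 + 3/20 → 11/40
merge 11/40 + 13/40 → 3/5
merge 2/5 + 3/5 → 1
L = 11/40 + 3/5 + 1 = 15/8 = 1.875 bits/symbol.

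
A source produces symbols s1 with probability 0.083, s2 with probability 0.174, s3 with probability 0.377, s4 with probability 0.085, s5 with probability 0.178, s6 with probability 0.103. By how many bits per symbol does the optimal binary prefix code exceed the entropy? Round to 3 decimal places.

0.063 bits

Entropy H = −Σ p log₂ p ≈ 2.3509 bits.
Huffman merges: 83/1000+17/200→21/125; 103/1000+21/125→271/1000; 87/500+89/500→44/125; 271/1000+44/125→623/1000; 377/1000+623/1000→1. L = 1207/500 ≈ 2.4140.
L − H = 2.4140 − 2.3509 = 0.063 bits.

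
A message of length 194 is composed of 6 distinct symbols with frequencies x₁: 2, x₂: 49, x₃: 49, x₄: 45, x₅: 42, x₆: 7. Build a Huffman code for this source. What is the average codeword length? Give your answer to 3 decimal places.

2.309 bits/symbol

Probabilities are the counts divided by 194.
Repeatedly combine the two least-probable nodes; the expected code length is the sum of the merged weights.
merge 1/97 + 7/194 → 9/194
merge 9/194 + 21/97 → 51/194
merge 45/194 + 49/194 → 47/97
merge 49/194 + 51/194 → 50/97
merge 47/97 + 50/97 → 1
L = 9/194 + 51/194 + 47/97 + 50/97 + 1 = 224/97 ≈ 2.309 bits/symbol.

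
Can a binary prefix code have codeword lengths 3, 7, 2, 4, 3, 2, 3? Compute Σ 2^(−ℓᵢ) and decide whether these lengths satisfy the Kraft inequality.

0.9453125; yes

With common denominator 2^7 = 128: Σ 2^(−ℓᵢ) = 16/128 + 1/128 + 32/128 + 8/128 + 16/128 + 32/128 + 16/128 = 121/128 = 0.9453125.
Kraft's inequality requires Σ ≤ 1; here Σ = 0.9453125 ≤ 1, so such a prefix code exists.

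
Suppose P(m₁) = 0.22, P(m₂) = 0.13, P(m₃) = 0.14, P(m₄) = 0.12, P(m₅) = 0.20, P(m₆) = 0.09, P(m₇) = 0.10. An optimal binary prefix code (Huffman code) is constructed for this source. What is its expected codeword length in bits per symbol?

2.77 bits/symbol

Repeatedly combine the two least-probable nodes; the expected code length is the sum of the merged weights.
merge 9/100 + 1/10 → 19/100
merge 3/25 + 13/100 → 1/4
merge 7/50 + 19/100 → 33/100
merge 1/5 + 11/50 → 21/50
merge 1/4 + 33/100 → 29/50
merge 21/50 + 29/50 → 1
L = 19/100 + 1/4 + 33/100 + 21/50 + 29/50 + 1 = 277/100 = 2.77 bits/symbol.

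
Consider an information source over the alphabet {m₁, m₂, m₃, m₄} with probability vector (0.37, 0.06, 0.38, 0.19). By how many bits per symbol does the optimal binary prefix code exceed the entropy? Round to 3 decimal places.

Entropy H = −Σ p log₂ p ≈ 1.7599 bits.
Huffman merges: 3/50+19/100→1/4; 1/4+37/100→31/50; 19/50+31/50→1. L = 187/100 ≈ 1.8700.
L − H = 1.8700 − 1.7599 = 0.110 bits.

0.110 bits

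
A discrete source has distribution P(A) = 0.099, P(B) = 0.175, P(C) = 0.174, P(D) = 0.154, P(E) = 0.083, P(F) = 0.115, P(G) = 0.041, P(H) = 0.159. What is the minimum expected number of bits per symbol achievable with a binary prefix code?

Repeatedly combine the two least-probable nodes; the expected code length is the sum of the merged weights.
merge 41/1000 + 83/1000 → 31/250
merge 99/1000 + 23/200 → 107/500
merge 31/250 + 77/500 → 139/500
merge 159/1000 + 87/500 → 333/1000
merge 7/40 + 107/500 → 389/1000
merge 139/500 + 333/1000 → 611/1000
merge 389/1000 + 611/1000 → 1
L = 31/250 + 107/500 + 139/500 + 333/1000 + 389/1000 + 611/1000 + 1 = 2949/1000 = 2.949 bits/symbol.

2.949 bits/symbol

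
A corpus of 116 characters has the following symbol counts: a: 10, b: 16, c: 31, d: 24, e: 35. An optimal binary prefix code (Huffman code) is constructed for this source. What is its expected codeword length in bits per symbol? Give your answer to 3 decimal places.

2.224 bits/symbol

Probabilities are the counts divided by 116.
Repeatedly combine the two least-probable nodes; the expected code length is the sum of the merged weights.
merge 5/58 + 4/29 → 13/58
merge 6/29 + 13/58 → 25/58
merge 31/116 + 35/116 → 33/58
merge 25/58 + 33/58 → 1
L = 13/58 + 25/58 + 33/58 + 1 = 129/58 ≈ 2.224 bits/symbol.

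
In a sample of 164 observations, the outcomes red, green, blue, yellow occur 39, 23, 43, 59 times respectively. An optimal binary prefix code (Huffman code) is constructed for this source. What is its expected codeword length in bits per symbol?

Probabilities are the counts divided by 164.
Repeatedly combine the two least-probable nodes; the expected code length is the sum of the merged weights.
merge 23/164 + 39/164 → 31/82
merge 43/164 + 59/164 → 51/82
merge 31/82 + 51/82 → 1
L = 31/82 + 51/82 + 1 = 2 bits/symbol.

2 bits/symbol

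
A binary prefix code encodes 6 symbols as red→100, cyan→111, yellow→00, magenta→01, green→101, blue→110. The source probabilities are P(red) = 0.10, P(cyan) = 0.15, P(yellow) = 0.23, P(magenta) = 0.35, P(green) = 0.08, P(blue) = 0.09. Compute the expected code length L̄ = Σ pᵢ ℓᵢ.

2.42 bits/symbol

L̄ = Σ pᵢ·ℓᵢ = 0.10·3 + 0.15·3 + 0.23·2 + 0.35·2 + 0.08·3 + 0.09·3 = 2.42 bits/symbol.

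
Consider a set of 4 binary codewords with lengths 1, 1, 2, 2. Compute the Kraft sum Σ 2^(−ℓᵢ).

With common denominator 2^2 = 4: Σ 2^(−ℓᵢ) = 2/4 + 2/4 + 1/4 + 1/4 = 6/4 = 1.5.

1.5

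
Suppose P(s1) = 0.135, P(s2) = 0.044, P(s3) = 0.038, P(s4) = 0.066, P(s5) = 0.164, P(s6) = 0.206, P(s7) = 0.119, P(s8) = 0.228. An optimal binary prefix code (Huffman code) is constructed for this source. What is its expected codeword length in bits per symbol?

2.796 bits/symbol

Repeatedly combine the two least-probable nodes; the expected code length is the sum of the merged weights.
merge 19/500 + 11/250 → 41/500
merge 33/500 + 41/500 → 37/250
merge 119/1000 + 27/200 → 127/500
merge 37/250 + 41/250 → 39/125
merge 103/500 + 57/250 → 217/500
merge 127/500 + 39/125 → 283/500
merge 217/500 + 283/500 → 1
L = 41/500 + 37/250 + 127/500 + 39/125 + 217/500 + 283/500 + 1 = 699/250 = 2.796 bits/symbol.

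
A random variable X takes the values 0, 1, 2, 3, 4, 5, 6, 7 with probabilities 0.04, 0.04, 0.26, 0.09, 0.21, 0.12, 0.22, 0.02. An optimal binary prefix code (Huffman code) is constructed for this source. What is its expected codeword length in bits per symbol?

Repeatedly combine the two least-probable nodes; the expected code length is the sum of the merged weights.
merge 1/50 + 1/25 → 3/50
merge 1/25 + 3/50 → 1/10
merge 9/100 + 1/10 → 19/100
merge 3/25 + 19/100 → 31/100
merge 21/100 + 11/50 → 43/100
merge 13/50 + 31/100 → 57/100
merge 43/100 + 57/100 → 1
L = 3/50 + 1/10 + 19/100 + 31/100 + 43/100 + 57/100 + 1 = 133/50 = 2.66 bits/symbol.

2.66 bits/symbol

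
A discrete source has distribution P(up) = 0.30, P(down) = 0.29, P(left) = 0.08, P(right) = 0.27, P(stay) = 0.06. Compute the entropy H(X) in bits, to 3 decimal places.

2.084 bits

H = −Σ pᵢ log₂ pᵢ.
−0.30·log₂(0.30) = 0.5211
−0.29·log₂(0.29) = 0.5179
−0.08·log₂(0.08) = 0.2915
−0.27·log₂(0.27) = 0.5100
−0.06·log₂(0.06) = 0.2435
Sum ≈ 2.0841 → 2.084 bits.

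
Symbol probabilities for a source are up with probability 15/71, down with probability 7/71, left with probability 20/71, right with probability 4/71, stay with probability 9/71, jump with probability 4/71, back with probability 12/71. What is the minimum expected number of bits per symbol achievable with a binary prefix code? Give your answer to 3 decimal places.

Repeatedly combine the two least-probable nodes; the expected code length is the sum of the merged weights.
merge 4/71 + 4/71 → 8/71
merge 7/71 + 8/71 → 15/71
merge 9/71 + 12/71 → 21/71
merge 15/71 + 15/71 → 30/71
merge 20/71 + 21/71 → 41/71
merge 30/71 + 41/71 → 1
L = 8/71 + 15/71 + 21/71 + 30/71 + 41/71 + 1 = 186/71 ≈ 2.620 bits/symbol.

2.620 bits/symbol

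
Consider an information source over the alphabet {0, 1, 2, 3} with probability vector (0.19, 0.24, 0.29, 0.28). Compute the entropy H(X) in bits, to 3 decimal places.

1.981 bits

H = −Σ pᵢ log₂ pᵢ.
−0.19·log₂(0.19) = 0.4552
−0.24·log₂(0.24) = 0.4941
−0.29·log₂(0.29) = 0.5179
−0.28·log₂(0.28) = 0.5142
Sum ≈ 1.9815 → 1.981 bits.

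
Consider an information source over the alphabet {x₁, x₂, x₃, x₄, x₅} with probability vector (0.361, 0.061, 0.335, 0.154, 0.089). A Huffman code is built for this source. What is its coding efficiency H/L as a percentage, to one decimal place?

97.1%

Entropy H = −Σ p log₂ p ≈ 2.0316 bits.
Huffman merges: 61/1000+89/1000→3/20; 3/20+77/500→38/125; 38/125+67/200→639/1000; 361/1000+639/1000→1. L = 2093/1000 ≈ 2.0930.
Efficiency = H/L = 2.0316/2.0930 = 97.1%.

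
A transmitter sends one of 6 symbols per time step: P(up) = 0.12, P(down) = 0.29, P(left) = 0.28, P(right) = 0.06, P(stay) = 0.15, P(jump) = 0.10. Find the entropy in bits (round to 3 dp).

2.385 bits

H = −Σ pᵢ log₂ pᵢ.
−0.12·log₂(0.12) = 0.3671
−0.29·log₂(0.29) = 0.5179
−0.28·log₂(0.28) = 0.5142
−0.06·log₂(0.06) = 0.2435
−0.15·log₂(0.15) = 0.4105
−0.10·log₂(0.10) = 0.3322
Sum ≈ 2.3855 → 2.385 bits.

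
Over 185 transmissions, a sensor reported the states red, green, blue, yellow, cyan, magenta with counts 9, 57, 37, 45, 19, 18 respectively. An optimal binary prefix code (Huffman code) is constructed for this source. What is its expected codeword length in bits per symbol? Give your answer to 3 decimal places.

Probabilities are the counts divided by 185.
Repeatedly combine the two least-probable nodes; the expected code length is the sum of the merged weights.
merge 9/185 + 18/185 → 27/185
merge 19/185 + 27/185 → 46/185
merge 1/5 + 9/37 → 82/185
merge 46/185 + 57/185 → 103/185
merge 82/185 + 103/185 → 1
L = 27/185 + 46/185 + 82/185 + 103/185 + 1 = 443/185 ≈ 2.395 bits/symbol.

2.395 bits/symbol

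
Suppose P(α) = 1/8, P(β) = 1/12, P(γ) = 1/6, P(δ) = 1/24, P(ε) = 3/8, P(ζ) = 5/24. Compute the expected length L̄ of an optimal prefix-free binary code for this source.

2.375 bits/symbol

Repeatedly combine the two least-probable nodes; the expected code length is the sum of the merged weights.
merge 1/24 + 1/12 → 1/8
merge 1/8 + 1/8 → 1/4
merge 1/6 + 5/24 → 3/8
merge 1/4 + 3/8 → 5/8
merge 3/8 + 5/8 → 1
L = 1/8 + 1/4 + 3/8 + 5/8 + 1 = 19/8 = 2.375 bits/symbol.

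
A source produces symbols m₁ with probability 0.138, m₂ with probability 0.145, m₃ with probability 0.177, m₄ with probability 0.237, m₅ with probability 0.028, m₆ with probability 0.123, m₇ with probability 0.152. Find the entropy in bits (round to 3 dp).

2.662 bits

H = −Σ pᵢ log₂ pᵢ.
−0.138·log₂(0.138) = 0.3943
−0.145·log₂(0.145) = 0.4040
−0.177·log₂(0.177) = 0.4422
−0.237·log₂(0.237) = 0.4923
−0.028·log₂(0.028) = 0.1444
−0.123·log₂(0.123) = 0.3719
−0.152·log₂(0.152) = 0.4131
Sum ≈ 2.6621 → 2.662 bits.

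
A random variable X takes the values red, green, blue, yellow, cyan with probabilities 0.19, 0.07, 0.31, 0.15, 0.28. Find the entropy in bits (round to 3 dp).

H = −Σ pᵢ log₂ pᵢ.
−0.19·log₂(0.19) = 0.4552
−0.07·log₂(0.07) = 0.2686
−0.31·log₂(0.31) = 0.5238
−0.15·log₂(0.15) = 0.4105
−0.28·log₂(0.28) = 0.5142
Sum ≈ 2.1723 → 2.172 bits.

2.172 bits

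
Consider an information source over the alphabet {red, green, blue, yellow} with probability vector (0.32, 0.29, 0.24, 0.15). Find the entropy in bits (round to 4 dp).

1.9486 bits

H = −Σ pᵢ log₂ pᵢ.
−0.32·log₂(0.32) = 0.5260
−0.29·log₂(0.29) = 0.5179
−0.24·log₂(0.24) = 0.4941
−0.15·log₂(0.15) = 0.4105
Sum ≈ 1.9486 → 1.9486 bits.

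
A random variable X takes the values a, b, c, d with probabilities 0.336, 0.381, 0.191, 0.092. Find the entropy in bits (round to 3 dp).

1.832 bits

H = −Σ pᵢ log₂ pᵢ.
−0.336·log₂(0.336) = 0.5287
−0.381·log₂(0.381) = 0.5304
−0.191·log₂(0.191) = 0.4562
−0.092·log₂(0.092) = 0.3167
Sum ≈ 1.8319 → 1.832 bits.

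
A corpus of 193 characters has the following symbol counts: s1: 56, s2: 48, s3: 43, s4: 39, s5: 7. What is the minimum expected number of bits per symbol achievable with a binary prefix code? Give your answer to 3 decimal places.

2.238 bits/symbol

Probabilities are the counts divided by 193.
Repeatedly combine the two least-probable nodes; the expected code length is the sum of the merged weights.
merge 7/193 + 39/193 → 46/193
merge 43/193 + 46/193 → 89/193
merge 48/193 + 56/193 → 104/193
merge 89/193 + 104/193 → 1
L = 46/193 + 89/193 + 104/193 + 1 = 432/193 ≈ 2.238 bits/symbol.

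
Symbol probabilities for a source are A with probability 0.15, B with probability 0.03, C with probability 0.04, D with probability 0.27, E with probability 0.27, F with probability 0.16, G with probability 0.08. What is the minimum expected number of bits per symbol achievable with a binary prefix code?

2.52 bits/symbol

Repeatedly combine the two least-probable nodes; the expected code length is the sum of the merged weights.
merge 3/100 + 1/25 → 7/100
merge 7/100 + 2/25 → 3/20
merge 3/20 + 3/20 → 3/10
merge 4/25 + 27/100 → 43/100
merge 27/100 + 3/10 → 57/100
merge 43/100 + 57/100 → 1
L = 7/100 + 3/20 + 3/10 + 43/100 + 57/100 + 1 = 63/25 = 2.52 bits/symbol.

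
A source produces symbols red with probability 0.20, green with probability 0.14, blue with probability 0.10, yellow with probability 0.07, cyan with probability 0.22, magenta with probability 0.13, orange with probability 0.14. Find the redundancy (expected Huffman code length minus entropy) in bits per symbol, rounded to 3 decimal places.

0.027 bits

Entropy H = −Σ p log₂ p ≈ 2.7226 bits.
Huffman merges: 7/100+1/10→17/100; 13/100+7/50→27/100; 7/50+17/100→31/100; 1/5+11/50→21/50; 27/100+31/100→29/50; 21/50+29/50→1. L = 11/4 ≈ 2.7500.
L − H = 2.7500 − 2.7226 = 0.027 bits.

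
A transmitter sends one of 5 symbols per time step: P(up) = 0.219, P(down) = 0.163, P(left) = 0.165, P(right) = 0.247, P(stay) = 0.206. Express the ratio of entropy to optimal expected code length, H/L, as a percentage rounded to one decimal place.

98.9%

Entropy H = −Σ p log₂ p ≈ 2.3032 bits.
Huffman merges: 163/1000+33/200→41/125; 103/500+219/1000→17/40; 247/1000+41/125→23/40; 17/40+23/40→1. L = 291/125 ≈ 2.3280.
Efficiency = H/L = 2.3032/2.3280 = 98.9%.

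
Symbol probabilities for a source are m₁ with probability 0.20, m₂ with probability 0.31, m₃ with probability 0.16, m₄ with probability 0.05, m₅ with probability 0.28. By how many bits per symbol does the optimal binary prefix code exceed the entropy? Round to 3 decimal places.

Entropy H = −Σ p log₂ p ≈ 2.1415 bits.
Huffman merges: 1/20+4/25→21/100; 1/5+21/100→41/100; 7/25+31/100→59/100; 41/100+59/100→1. L = 221/100 ≈ 2.2100.
L − H = 2.2100 − 2.1415 = 0.068 bits.

0.068 bits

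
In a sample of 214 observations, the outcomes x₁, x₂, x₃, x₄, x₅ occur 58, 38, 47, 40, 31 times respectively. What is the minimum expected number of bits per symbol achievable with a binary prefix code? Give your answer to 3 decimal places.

2.322 bits/symbol

Probabilities are the counts divided by 214.
Repeatedly combine the two least-probable nodes; the expected code length is the sum of the merged weights.
merge 31/214 + 19/107 → 69/214
merge 20/107 + 47/214 → 87/214
merge 29/107 + 69/214 → 127/214
merge 87/214 + 127/214 → 1
L = 69/214 + 87/214 + 127/214 + 1 = 497/214 ≈ 2.322 bits/symbol.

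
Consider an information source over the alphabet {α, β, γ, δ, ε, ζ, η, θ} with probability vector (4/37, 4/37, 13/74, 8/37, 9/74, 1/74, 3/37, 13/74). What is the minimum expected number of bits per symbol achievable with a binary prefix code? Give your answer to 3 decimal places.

Repeatedly combine the two least-probable nodes; the expected code length is the sum of the merged weights.
merge 1/74 + 3/37 → 7/74
merge 7/74 + 4/37 → 15/74
merge 4/37 + 9/74 → 17/74
merge 13/74 + 13/74 → 13/37
merge 15/74 + 8/37 → 31/74
merge 17/74 + 13/37 → 43/74
merge 31/74 + 43/74 → 1
L = 7/74 + 15/74 + 17/74 + 13/37 + 31/74 + 43/74 + 1 = 213/74 ≈ 2.878 bits/symbol.

2.878 bits/symbol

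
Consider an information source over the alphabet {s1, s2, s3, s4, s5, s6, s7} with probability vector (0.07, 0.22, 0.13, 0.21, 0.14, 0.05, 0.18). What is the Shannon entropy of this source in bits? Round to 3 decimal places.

H = −Σ pᵢ log₂ pᵢ.
−0.07·log₂(0.07) = 0.2686
−0.22·log₂(0.22) = 0.4806
−0.13·log₂(0.13) = 0.3826
−0.21·log₂(0.21) = 0.4728
−0.14·log₂(0.14) = 0.3971
−0.05·log₂(0.05) = 0.2161
−0.18·log₂(0.18) = 0.4453
Sum ≈ 2.6631 → 2.663 bits.

2.663 bits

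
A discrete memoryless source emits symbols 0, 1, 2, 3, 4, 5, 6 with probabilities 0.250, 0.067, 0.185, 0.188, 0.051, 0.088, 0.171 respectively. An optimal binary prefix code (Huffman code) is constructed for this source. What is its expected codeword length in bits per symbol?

2.68 bits/symbol

Repeatedly combine the two least-probable nodes; the expected code length is the sum of the merged weights.
merge 51/1000 + 67/1000 → 59/500
merge 11/125 + 59/500 → 103/500
merge 171/1000 + 37/200 → 89/250
merge 47/250 + 103/500 → 197/500
merge 1/4 + 89/250 → 303/500
merge 197/500 + 303/500 → 1
L = 59/500 + 103/500 + 89/250 + 197/500 + 303/500 + 1 = 67/25 = 2.68 bits/symbol.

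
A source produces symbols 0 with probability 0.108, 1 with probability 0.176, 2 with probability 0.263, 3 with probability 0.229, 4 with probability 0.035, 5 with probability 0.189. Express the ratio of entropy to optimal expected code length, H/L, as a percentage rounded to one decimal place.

97.7%

Entropy H = −Σ p log₂ p ≈ 2.4052 bits.
Huffman merges: 7/200+27/250→143/1000; 143/1000+22/125→319/1000; 189/1000+229/1000→209/500; 263/1000+319/1000→291/500; 209/500+291/500→1. L = 1231/500 ≈ 2.4620.
Efficiency = H/L = 2.4052/2.4620 = 97.7%.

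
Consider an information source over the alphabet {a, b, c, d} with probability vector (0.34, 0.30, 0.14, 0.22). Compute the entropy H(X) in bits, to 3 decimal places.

1.928 bits

H = −Σ pᵢ log₂ pᵢ.
−0.34·log₂(0.34) = 0.5292
−0.30·log₂(0.30) = 0.5211
−0.14·log₂(0.14) = 0.3971
−0.22·log₂(0.22) = 0.4806
Sum ≈ 1.9279 → 1.928 bits.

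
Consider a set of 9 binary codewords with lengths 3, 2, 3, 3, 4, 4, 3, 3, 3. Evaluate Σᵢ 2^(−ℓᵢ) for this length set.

1.125

With common denominator 2^4 = 16: Σ 2^(−ℓᵢ) = 2/16 + 4/16 + 2/16 + 2/16 + 1/16 + 1/16 + 2/16 + 2/16 + 2/16 = 18/16 = 1.125.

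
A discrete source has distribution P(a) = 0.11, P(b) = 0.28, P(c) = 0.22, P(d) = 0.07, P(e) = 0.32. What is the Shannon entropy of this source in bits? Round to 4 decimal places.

H = −Σ pᵢ log₂ pᵢ.
−0.11·log₂(0.11) = 0.3503
−0.28·log₂(0.28) = 0.5142
−0.22·log₂(0.22) = 0.4806
−0.07·log₂(0.07) = 0.2686
−0.32·log₂(0.32) = 0.5260
Sum ≈ 2.1397 → 2.1397 bits.

2.1397 bits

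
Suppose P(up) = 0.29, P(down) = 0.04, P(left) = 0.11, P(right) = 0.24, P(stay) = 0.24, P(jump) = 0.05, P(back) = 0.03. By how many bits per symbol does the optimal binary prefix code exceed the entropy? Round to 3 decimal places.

0.010 bits

Entropy H = −Σ p log₂ p ≈ 2.4101 bits.
Huffman merges: 3/100+1/25→7/100; 1/20+7/100→3/25; 11/100+3/25→23/100; 23/100+6/25→47/100; 6/25+29/100→53/100; 47/100+53/100→1. L = 121/50 ≈ 2.4200.
L − H = 2.4200 − 2.4101 = 0.010 bits.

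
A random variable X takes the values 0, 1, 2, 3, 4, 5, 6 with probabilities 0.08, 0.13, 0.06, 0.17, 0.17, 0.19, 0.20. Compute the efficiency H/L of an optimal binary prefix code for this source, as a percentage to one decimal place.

98.4%

Entropy H = −Σ p log₂ p ≈ 2.7065 bits.
Huffman merges: 3/50+2/25→7/50; 13/100+7/50→27/100; 17/100+17/100→17/50; 19/100+1/5→39/100; 27/100+17/50→61/100; 39/100+61/100→1. L = 11/4 ≈ 2.7500.
Efficiency = H/L = 2.7065/2.7500 = 98.4%.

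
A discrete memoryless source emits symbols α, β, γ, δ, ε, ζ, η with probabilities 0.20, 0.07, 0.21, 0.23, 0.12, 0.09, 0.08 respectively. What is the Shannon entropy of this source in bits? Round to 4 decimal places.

H = −Σ pᵢ log₂ pᵢ.
−0.20·log₂(0.20) = 0.4644
−0.07·log₂(0.07) = 0.2686
−0.21·log₂(0.21) = 0.4728
−0.23·log₂(0.23) = 0.4877
−0.12·log₂(0.12) = 0.3671
−0.09·log₂(0.09) = 0.3127
−0.08·log₂(0.08) = 0.2915
Sum ≈ 2.6647 → 2.6647 bits.

2.6647 bits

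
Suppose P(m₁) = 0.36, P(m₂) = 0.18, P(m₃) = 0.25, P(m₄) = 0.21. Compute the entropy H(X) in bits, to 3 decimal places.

H = −Σ pᵢ log₂ pᵢ.
−0.36·log₂(0.36) = 0.5306
−0.18·log₂(0.18) = 0.4453
−0.25·log₂(0.25) = 0.5000
−0.21·log₂(0.21) = 0.4728
Sum ≈ 1.9487 → 1.949 bits.

1.949 bits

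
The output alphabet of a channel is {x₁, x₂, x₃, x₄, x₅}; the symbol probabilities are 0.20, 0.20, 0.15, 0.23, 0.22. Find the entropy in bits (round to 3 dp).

2.308 bits

H = −Σ pᵢ log₂ pᵢ.
−0.20·log₂(0.20) = 0.4644
−0.20·log₂(0.20) = 0.4644
−0.15·log₂(0.15) = 0.4105
−0.23·log₂(0.23) = 0.4877
−0.22·log₂(0.22) = 0.4806
Sum ≈ 2.3076 → 2.308 bits.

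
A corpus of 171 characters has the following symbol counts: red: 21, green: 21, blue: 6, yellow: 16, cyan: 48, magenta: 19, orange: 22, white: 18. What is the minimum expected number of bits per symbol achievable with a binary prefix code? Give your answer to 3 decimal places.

Probabilities are the counts divided by 171.
Repeatedly combine the two least-probable nodes; the expected code length is the sum of the merged weights.
merge 2/57 + 16/171 → 22/171
merge 2/19 + 1/9 → 37/171
merge 7/57 + 7/57 → 14/57
merge 22/171 + 22/171 → 44/171
merge 37/171 + 14/57 → 79/171
merge 44/171 + 16/57 → 92/171
merge 79/171 + 92/171 → 1
L = 22/171 + 37/171 + 14/57 + 44/171 + 79/171 + 92/171 + 1 = 487/171 ≈ 2.848 bits/symbol.

2.848 bits/symbol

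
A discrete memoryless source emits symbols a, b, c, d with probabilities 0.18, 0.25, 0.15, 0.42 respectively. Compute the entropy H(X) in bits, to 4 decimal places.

H = −Σ pᵢ log₂ pᵢ.
−0.18·log₂(0.18) = 0.4453
−0.25·log₂(0.25) = 0.5000
−0.15·log₂(0.15) = 0.4105
−0.42·log₂(0.42) = 0.5256
Sum ≈ 1.8815 → 1.8815 bits.

1.8815 bits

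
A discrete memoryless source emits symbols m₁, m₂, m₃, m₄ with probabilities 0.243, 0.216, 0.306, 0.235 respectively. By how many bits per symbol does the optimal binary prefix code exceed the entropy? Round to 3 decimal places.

Entropy H = −Σ p log₂ p ≈ 1.9873 bits.
Huffman merges: 27/125+47/200→451/1000; 243/1000+153/500→549/1000; 451/1000+549/1000→1. L = 2 ≈ 2.0000.
L − H = 2.0000 − 1.9873 = 0.013 bits.

0.013 bits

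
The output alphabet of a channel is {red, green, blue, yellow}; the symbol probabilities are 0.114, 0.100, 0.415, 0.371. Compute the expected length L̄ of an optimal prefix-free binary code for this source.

1.799 bits/symbol

Repeatedly combine the two least-probable nodes; the expected code length is the sum of the merged weights.
merge 1/10 + 57/500 → 107/500
merge 107/500 + 371/1000 → 117/200
merge 83/200 + 117/200 → 1
L = 107/500 + 117/200 + 1 = 1799/1000 = 1.799 bits/symbol.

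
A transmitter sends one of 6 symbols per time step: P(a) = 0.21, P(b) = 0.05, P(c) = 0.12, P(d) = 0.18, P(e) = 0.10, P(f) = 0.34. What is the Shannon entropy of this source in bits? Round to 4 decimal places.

2.3627 bits

H = −Σ pᵢ log₂ pᵢ.
−0.21·log₂(0.21) = 0.4728
−0.05·log₂(0.05) = 0.2161
−0.12·log₂(0.12) = 0.3671
−0.18·log₂(0.18) = 0.4453
−0.10·log₂(0.10) = 0.3322
−0.34·log₂(0.34) = 0.5292
Sum ≈ 2.3627 → 2.3627 bits.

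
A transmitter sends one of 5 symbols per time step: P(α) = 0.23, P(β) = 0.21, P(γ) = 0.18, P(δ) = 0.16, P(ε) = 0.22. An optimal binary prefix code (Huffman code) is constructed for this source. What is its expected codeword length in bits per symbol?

2.34 bits/symbol

Repeatedly combine the two least-probable nodes; the expected code length is the sum of the merged weights.
merge 4/25 + 9/50 → 17/50
merge 21/100 + 11/50 → 43/100
merge 23/100 + 17/50 → 57/100
merge 43/100 + 57/100 → 1
L = 17/50 + 43/100 + 57/100 + 1 = 117/50 = 2.34 bits/symbol.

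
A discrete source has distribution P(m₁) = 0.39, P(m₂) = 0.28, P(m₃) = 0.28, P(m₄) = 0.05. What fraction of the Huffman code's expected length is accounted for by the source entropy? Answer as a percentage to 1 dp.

Entropy H = −Σ p log₂ p ≈ 1.7743 bits.
Huffman merges: 1/20+7/25→33/100; 7/25+33/100→61/100; 39/100+61/100→1. L = 97/50 ≈ 1.9400.
Efficiency = H/L = 1.7743/1.9400 = 91.5%.

91.5%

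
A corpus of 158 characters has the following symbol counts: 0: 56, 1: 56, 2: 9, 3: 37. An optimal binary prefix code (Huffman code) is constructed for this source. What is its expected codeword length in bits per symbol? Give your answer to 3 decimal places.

1.937 bits/symbol

Probabilities are the counts divided by 158.
Repeatedly combine the two least-probable nodes; the expected code length is the sum of the merged weights.
merge 9/158 + 37/158 → 23/79
merge 23/79 + 28/79 → 51/79
merge 28/79 + 51/79 → 1
L = 23/79 + 51/79 + 1 = 153/79 ≈ 1.937 bits/symbol.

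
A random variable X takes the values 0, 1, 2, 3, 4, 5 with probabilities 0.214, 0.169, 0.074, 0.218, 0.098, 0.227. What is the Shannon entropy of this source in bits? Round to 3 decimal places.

2.481 bits

H = −Σ pᵢ log₂ pᵢ.
−0.214·log₂(0.214) = 0.4760
−0.169·log₂(0.169) = 0.4335
−0.074·log₂(0.074) = 0.2780
−0.218·log₂(0.218) = 0.4791
−0.098·log₂(0.098) = 0.3284
−0.227·log₂(0.227) = 0.4856
Sum ≈ 2.4805 → 2.481 bits.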